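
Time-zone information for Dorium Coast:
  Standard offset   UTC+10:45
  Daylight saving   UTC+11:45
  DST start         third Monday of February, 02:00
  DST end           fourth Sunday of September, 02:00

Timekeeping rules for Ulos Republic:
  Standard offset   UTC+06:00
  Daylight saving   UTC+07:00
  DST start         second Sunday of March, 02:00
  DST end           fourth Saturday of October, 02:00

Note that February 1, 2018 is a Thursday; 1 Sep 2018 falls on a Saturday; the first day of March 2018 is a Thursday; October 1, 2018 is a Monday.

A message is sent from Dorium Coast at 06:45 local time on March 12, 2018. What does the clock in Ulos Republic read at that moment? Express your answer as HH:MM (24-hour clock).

1 February 2018 is a Thursday, so the first Monday is February 5 and the third is February 19.
1 September 2018 is a Saturday, so the first Sunday is September 2 and the fourth is September 23.
March 12, 2018 lies within the daylight-saving period (19 February – 23 September), so Dorium Coast is on daylight time, UTC+11:45.
06:45 Dorium Coast − 11h45m = 19:00 UTC (rolling into the previous day, 11 March 2018).
1 March 2018 is a Thursday, so the first Sunday is March 4 and the second is March 11.
1 October 2018 is a Monday, so the first Saturday is October 6 and the fourth is October 27.
At the standard offset (UTC+06:00), 19:00 UTC + 6h = 01:00 Ulos Republic standard time (rolling into the next day, 12 March 2018).
The standard-time date in Ulos Republic, March 12, 2018, lies within the daylight-saving period (11 March – 27 October), so Ulos Republic is on daylight time, UTC+07:00.
19:00 UTC + 7h = 02:00 Ulos Republic (rolling into the next day, 12 March 2018).

02:00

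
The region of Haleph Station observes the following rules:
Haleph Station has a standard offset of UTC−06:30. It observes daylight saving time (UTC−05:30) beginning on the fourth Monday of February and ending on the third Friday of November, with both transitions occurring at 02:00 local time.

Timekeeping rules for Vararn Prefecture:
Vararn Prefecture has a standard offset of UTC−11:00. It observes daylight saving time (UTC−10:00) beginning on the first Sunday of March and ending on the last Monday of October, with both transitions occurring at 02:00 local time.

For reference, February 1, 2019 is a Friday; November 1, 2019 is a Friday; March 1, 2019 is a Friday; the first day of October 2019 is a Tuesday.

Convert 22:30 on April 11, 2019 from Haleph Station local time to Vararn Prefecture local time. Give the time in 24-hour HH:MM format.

1 February 2019 is a Friday, so the first Monday is February 4 and the fourth is February 25.
1 November 2019 is a Friday, so the first Friday is November 1 and the third is November 15.
Daylight saving runs 25 February – 15 November; April 11, 2019 is inside that window, so Haleph Station is at UTC−05:30.
22:30 Haleph Station + 5h30m = 04:00 UTC (rolling into the next day, 12 April 2019).
1 March 2019 is a Friday, so the first Sunday is March 3.
1 October 2019 is a Tuesday, so Mondays fall on 7, 14, 21, 28; the last is October 28.
At the standard offset (UTC−11:00), 04:00 UTC − 11h = 17:00 Vararn Prefecture standard time (rolling into the previous day, 11 April 2019).
The standard-time date in Vararn Prefecture, April 11, 2019, falls between 3 March and 28 October, so daylight saving is in effect and Vararn Prefecture is at UTC−10:00.
04:00 UTC − 10h = 18:00 Vararn Prefecture (rolling into the previous day, 11 April 2019).

18:00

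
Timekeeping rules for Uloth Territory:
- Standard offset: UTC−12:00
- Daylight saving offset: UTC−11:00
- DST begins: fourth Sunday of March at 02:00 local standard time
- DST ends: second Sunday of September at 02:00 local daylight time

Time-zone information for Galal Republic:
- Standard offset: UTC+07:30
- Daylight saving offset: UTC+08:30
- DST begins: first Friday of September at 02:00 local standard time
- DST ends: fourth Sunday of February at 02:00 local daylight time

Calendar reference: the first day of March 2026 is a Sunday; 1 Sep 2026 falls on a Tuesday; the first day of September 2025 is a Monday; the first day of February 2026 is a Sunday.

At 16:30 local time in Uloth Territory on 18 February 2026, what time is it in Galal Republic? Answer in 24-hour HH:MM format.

13:00

1 March 2026 is a Sunday, so the first Sunday is March 1 and the fourth is March 22.
1 September 2026 is a Tuesday, so the first Sunday is September 6 and the second is September 13.
Daylight saving runs 22 March – 13 September; 18 February 2026 is outside that window, so Uloth Territory is on standard time at UTC−12:00.
16:30 Uloth Territory + 12h = 04:30 UTC (rolling into the next day, 19 February 2026).
1 September 2025 is a Monday, so the first Friday is September 5.
1 February 2026 is a Sunday, so the first Sunday is February 1 and the fourth is February 22.
At the standard offset (UTC+07:30), 04:30 UTC + 7h30m = 12:00 Galal Republic standard time.
Daylight saving runs 5 September 2025 – 22 February 2026; the standard-time date in Galal Republic, 19 February 2026, is inside that window, so Galal Republic is at UTC+08:30.
04:30 UTC + 8h30m = 13:00 Galal Republic.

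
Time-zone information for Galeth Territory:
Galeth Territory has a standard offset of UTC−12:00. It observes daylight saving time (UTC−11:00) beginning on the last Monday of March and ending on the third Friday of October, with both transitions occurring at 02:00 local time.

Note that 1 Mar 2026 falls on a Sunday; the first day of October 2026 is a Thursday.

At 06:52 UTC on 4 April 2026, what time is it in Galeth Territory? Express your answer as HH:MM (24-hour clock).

19:52

1 March 2026 is a Sunday, so Mondays fall on 2, 9, 16, 23, 30; the last is March 30.
1 October 2026 is a Thursday, so the first Friday is October 2 and the third is October 16.
At the standard offset (UTC−12:00), 06:52 UTC − 12h = 18:52 Galeth Territory standard time (rolling into the previous day, 3 April 2026).
The standard-time date in Galeth Territory, 3 April 2026, falls between 30 March and 16 October, so daylight saving is in effect and Galeth Territory is at UTC−11:00.
06:52 UTC − 11h = 19:52 local (rolling into the previous day, 3 April 2026).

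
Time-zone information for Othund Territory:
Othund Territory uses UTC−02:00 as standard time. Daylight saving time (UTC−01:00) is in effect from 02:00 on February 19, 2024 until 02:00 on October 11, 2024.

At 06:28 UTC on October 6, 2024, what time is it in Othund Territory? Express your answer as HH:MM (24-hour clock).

05:28

At the standard offset (UTC−02:00), 06:28 UTC − 2h = 04:28 Othund Territory standard time.
The standard-time date in Othund Territory, October 6, 2024, lies within the daylight-saving period (19 February – 11 October), so Othund Territory is on daylight time, UTC−01:00.
06:28 UTC − 1h = 05:28 local.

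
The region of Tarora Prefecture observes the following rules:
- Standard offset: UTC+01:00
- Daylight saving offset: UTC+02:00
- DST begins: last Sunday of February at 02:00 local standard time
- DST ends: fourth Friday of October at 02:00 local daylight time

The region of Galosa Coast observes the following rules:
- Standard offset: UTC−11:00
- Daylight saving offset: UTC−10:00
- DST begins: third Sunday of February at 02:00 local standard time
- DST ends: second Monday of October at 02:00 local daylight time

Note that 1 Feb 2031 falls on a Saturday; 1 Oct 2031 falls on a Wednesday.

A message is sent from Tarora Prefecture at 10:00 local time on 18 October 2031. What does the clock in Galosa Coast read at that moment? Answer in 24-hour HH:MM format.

1 February 2031 is a Saturday, so Sundays fall on 2, 9, 16, 23; the last is February 23.
1 October 2031 is a Wednesday, so the first Friday is October 3 and the fourth is October 24.
18 October 2031 falls between 23 February and 24 October, so daylight saving is in effect and Tarora Prefecture is at UTC+02:00.
10:00 Tarora Prefecture − 2h = 08:00 UTC.
1 February 2031 is a Saturday, so the first Sunday is February 2 and the third is February 16.
1 October 2031 is a Wednesday, so the first Monday is October 6 and the second is October 13.
At the standard offset (UTC−11:00), 08:00 UTC − 11h = 21:00 Galosa Coast standard time (rolling into the previous day, 17 October 2031).
The standard-time date in Galosa Coast, 17 October 2031, is outside the daylight-saving period (16 February – 13 October), so Galosa Coast is on standard time, UTC−11:00.
08:00 UTC − 11h = 21:00 Galosa Coast (rolling into the previous day, 17 October 2031).

21:00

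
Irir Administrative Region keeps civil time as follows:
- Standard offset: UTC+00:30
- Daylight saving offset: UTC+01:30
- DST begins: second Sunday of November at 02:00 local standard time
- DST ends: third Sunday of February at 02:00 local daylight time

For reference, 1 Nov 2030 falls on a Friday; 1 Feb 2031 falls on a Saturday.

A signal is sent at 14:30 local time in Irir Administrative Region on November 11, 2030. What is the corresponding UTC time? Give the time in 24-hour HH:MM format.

1 November 2030 is a Friday, so the first Sunday is November 3 and the second is November 10.
1 February 2031 is a Saturday, so the first Sunday is February 2 and the third is February 16.
November 11, 2030 lies within the daylight-saving period (10 November 2030 – 16 February 2031), so Irir Administrative Region is on daylight time, UTC+01:30.
14:30 local − 1h30m = 13:00 UTC.

13:00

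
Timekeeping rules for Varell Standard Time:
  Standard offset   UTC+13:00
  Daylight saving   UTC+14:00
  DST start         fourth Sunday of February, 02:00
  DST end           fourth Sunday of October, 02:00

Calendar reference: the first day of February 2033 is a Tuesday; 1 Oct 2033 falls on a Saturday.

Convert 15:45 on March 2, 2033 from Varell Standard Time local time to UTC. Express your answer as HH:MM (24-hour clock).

01:45

1 February 2033 is a Tuesday, so the first Sunday is February 6 and the fourth is February 27.
1 October 2033 is a Saturday, so the first Sunday is October 2 and the fourth is October 23.
March 2, 2033 falls between 27 February and 23 October, so daylight saving is in effect and Varell Standard Time is at UTC+14:00.
15:45 local − 14h = 01:45 UTC.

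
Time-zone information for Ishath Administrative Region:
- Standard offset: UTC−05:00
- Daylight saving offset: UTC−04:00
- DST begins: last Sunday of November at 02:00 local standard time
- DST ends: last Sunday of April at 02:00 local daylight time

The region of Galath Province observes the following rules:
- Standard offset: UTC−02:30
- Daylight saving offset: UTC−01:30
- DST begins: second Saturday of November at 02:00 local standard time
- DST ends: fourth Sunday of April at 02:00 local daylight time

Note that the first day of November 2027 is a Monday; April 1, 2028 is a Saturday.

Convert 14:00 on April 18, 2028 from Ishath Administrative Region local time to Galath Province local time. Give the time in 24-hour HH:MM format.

1 November 2027 is a Monday, so Sundays fall on 7, 14, 21, 28; the last is November 28.
1 April 2028 is a Saturday, so Sundays fall on 2, 9, 16, 23, 30; the last is April 30.
April 18, 2028 lies within the daylight-saving period (28 November 2027 – 30 April 2028), so Ishath Administrative Region is on daylight time, UTC−04:00.
14:00 Ishath Administrative Region + 4h = 18:00 UTC.
1 November 2027 is a Monday, so the first Saturday is November 6 and the second is November 13.
1 April 2028 is a Saturday, so the first Sunday is April 2 and the fourth is April 23.
At the standard offset (UTC−02:30), 18:00 UTC − 2h30m = 15:30 Galath Province standard time.
The standard-time date in Galath Province, April 18, 2028, falls between 13 November 2027 and 23 April 2028, so daylight saving is in effect and Galath Province is at UTC−01:30.
18:00 UTC − 1h30m = 16:30 Galath Province.

16:30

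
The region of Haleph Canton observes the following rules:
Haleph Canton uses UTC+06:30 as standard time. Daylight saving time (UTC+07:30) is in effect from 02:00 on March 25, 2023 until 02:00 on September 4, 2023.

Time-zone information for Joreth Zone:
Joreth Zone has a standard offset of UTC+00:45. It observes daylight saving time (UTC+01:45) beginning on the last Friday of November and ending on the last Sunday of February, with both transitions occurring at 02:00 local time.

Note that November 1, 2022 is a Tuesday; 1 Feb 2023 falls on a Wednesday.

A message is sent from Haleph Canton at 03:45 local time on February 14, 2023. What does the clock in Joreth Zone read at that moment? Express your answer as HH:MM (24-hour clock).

Daylight saving runs 25 March – 4 September; February 14, 2023 is outside that window, so Haleph Canton is on standard time at UTC+06:30.
03:45 Haleph Canton − 6h30m = 21:15 UTC (rolling into the previous day, 13 February 2023).
1 November 2022 is a Tuesday, so Fridays fall on 4, 11, 18, 25; the last is November 25.
1 February 2023 is a Wednesday, so Sundays fall on 5, 12, 19, 26; the last is February 26.
At the standard offset (UTC+00:45), 21:15 UTC + 0h45m = 22:00 Joreth Zone standard time.
Daylight saving runs 25 November 2022 – 26 February 2023; the standard-time date in Joreth Zone, February 13, 2023, is inside that window, so Joreth Zone is at UTC+01:45.
21:15 UTC + 1h45m = 23:00 Joreth Zone.

23:00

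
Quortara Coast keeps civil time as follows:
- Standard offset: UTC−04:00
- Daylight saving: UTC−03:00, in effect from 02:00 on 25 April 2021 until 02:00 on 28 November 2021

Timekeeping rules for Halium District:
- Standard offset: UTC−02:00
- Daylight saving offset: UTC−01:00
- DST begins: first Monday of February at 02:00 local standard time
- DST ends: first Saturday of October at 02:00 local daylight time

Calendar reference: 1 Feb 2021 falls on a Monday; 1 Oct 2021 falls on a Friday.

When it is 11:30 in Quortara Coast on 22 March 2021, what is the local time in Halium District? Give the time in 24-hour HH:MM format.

14:30

22 March 2021 does not fall between 25 April and 28 November, so daylight saving is not in effect and Quortara Coast is at UTC−04:00.
11:30 Quortara Coast + 4h = 15:30 UTC.
1 February 2021 is a Monday, so the first Monday is February 1.
1 October 2021 is a Friday, so the first Saturday is October 2.
At the standard offset (UTC−02:00), 15:30 UTC − 2h = 13:30 Halium District standard time.
The standard-time date in Halium District, 22 March 2021, lies within the daylight-saving period (1 February – 2 October), so Halium District is on daylight time, UTC−01:00.
15:30 UTC − 1h = 14:30 Halium District.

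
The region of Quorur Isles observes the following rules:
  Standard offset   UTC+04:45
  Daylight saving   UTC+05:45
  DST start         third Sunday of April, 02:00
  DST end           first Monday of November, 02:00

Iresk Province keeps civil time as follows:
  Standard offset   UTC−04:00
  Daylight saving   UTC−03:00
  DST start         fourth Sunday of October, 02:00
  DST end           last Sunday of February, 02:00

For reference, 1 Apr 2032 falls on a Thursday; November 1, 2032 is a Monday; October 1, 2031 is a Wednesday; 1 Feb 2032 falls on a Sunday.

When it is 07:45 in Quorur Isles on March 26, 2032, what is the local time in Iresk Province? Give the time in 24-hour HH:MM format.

1 April 2032 is a Thursday, so the first Sunday is April 4 and the third is April 18.
1 November 2032 is a Monday, so the first Monday is November 1.
March 26, 2032 does not fall between 18 April and 1 November, so daylight saving is not in effect and Quorur Isles is at UTC+04:45.
07:45 Quorur Isles − 4h45m = 03:00 UTC.
1 October 2031 is a Wednesday, so the first Sunday is October 5 and the fourth is October 26.
1 February 2032 is a Sunday, so Sundays fall on 1, 8, 15, 22, 29; the last is February 29.
At the standard offset (UTC−04:00), 03:00 UTC − 4h = 23:00 Iresk Province standard time (rolling into the previous day, 25 March 2032).
The standard-time date in Iresk Province, March 25, 2032, is outside the daylight-saving period (26 October 2031 – 29 February 2032), so Iresk Province is on standard time, UTC−04:00.
03:00 UTC − 4h = 23:00 Iresk Province (rolling into the previous day, 25 March 2032).

23:00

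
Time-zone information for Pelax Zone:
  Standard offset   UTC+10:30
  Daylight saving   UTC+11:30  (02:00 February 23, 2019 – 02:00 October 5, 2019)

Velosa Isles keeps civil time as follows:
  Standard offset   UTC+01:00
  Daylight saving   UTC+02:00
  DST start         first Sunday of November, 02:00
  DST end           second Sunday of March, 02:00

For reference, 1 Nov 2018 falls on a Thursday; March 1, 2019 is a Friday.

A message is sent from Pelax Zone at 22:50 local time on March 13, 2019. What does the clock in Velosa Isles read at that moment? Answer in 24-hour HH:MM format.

12:20

March 13, 2019 lies within the daylight-saving period (23 February – 5 October), so Pelax Zone is on daylight time, UTC+11:30.
22:50 Pelax Zone − 11h30m = 11:20 UTC.
1 November 2018 is a Thursday, so the first Sunday is November 4.
1 March 2019 is a Friday, so the first Sunday is March 3 and the second is March 10.
At the standard offset (UTC+01:00), 11:20 UTC + 1h = 12:20 Velosa Isles standard time.
Daylight saving runs 4 November 2018 – 10 March 2019; the standard-time date in Velosa Isles, March 13, 2019, is outside that window, so Velosa Isles is on standard time at UTC+01:00.
11:20 UTC + 1h = 12:20 Velosa Isles.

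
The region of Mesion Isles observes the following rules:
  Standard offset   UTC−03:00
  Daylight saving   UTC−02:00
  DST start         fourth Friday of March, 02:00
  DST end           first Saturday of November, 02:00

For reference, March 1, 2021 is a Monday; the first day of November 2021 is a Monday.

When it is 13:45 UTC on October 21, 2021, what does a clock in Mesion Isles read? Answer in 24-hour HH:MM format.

1 March 2021 is a Monday, so the first Friday is March 5 and the fourth is March 26.
1 November 2021 is a Monday, so the first Saturday is November 6.
At the standard offset (UTC−03:00), 13:45 UTC − 3h = 10:45 Mesion Isles standard time.
Daylight saving runs 26 March – 6 November; the standard-time date in Mesion Isles, October 21, 2021, is inside that window, so Mesion Isles is at UTC−02:00.
13:45 UTC − 2h = 11:45 local.

11:45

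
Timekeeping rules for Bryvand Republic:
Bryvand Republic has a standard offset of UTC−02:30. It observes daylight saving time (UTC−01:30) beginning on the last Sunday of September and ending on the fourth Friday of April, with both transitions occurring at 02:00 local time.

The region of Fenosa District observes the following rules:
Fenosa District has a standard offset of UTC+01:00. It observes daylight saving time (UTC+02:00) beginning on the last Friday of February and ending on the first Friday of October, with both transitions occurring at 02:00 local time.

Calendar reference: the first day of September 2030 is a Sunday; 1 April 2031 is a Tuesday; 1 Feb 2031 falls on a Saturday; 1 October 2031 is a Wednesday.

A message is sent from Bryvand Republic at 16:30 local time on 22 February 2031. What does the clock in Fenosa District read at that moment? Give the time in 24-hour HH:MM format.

1 September 2030 is a Sunday, so Sundays fall on 1, 8, 15, 22, 29; the last is September 29.
1 April 2031 is a Tuesday, so the first Friday is April 4 and the fourth is April 25.
Daylight saving runs 29 September 2030 – 25 April 2031; 22 February 2031 is inside that window, so Bryvand Republic is at UTC−01:30.
16:30 Bryvand Republic + 1h30m = 18:00 UTC.
1 February 2031 is a Saturday, so Fridays fall on 7, 14, 21, 28; the last is February 28.
1 October 2031 is a Wednesday, so the first Friday is October 3.
At the standard offset (UTC+01:00), 18:00 UTC + 1h = 19:00 Fenosa District standard time.
The standard-time date in Fenosa District, 22 February 2031, does not fall between 28 February and 3 October, so daylight saving is not in effect and Fenosa District is at UTC+01:00.
18:00 UTC + 1h = 19:00 Fenosa District.

19:00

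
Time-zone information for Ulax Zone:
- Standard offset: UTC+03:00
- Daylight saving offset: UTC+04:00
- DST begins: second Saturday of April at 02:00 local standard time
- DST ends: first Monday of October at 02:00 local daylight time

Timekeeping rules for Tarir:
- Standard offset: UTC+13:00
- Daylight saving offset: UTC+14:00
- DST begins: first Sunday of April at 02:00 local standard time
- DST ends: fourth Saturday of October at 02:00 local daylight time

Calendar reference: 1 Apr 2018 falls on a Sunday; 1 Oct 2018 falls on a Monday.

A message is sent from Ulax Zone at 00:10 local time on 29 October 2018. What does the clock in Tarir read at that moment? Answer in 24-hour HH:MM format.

10:10

1 April 2018 is a Sunday, so the first Saturday is April 7 and the second is April 14.
1 October 2018 is a Monday, so the first Monday is October 1.
Daylight saving runs 14 April – 1 October; 29 October 2018 is outside that window, so Ulax Zone is on standard time at UTC+03:00.
00:10 Ulax Zone − 3h = 21:10 UTC (rolling into the previous day, 28 October 2018).
1 April 2018 is a Sunday, so the first Sunday is April 1.
1 October 2018 is a Monday, so the first Saturday is October 6 and the fourth is October 27.
At the standard offset (UTC+13:00), 21:10 UTC + 13h = 10:10 Tarir standard time (rolling into the next day, 29 October 2018).
The standard-time date in Tarir, 29 October 2018, does not fall between 1 April and 27 October, so daylight saving is not in effect and Tarir is at UTC+13:00.
21:10 UTC + 13h = 10:10 Tarir (rolling into the next day, 29 October 2018).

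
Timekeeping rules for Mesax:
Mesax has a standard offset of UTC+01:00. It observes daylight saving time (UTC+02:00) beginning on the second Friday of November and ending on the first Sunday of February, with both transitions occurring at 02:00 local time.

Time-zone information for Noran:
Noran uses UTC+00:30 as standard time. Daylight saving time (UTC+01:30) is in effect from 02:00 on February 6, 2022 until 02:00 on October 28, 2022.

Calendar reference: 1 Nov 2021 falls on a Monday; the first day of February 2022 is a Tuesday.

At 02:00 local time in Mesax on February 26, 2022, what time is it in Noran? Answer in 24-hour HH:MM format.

1 November 2021 is a Monday, so the first Friday is November 5 and the second is November 12.
1 February 2022 is a Tuesday, so the first Sunday is February 6.
February 26, 2022 does not fall between 12 November 2021 and 6 February 2022, so daylight saving is not in effect and Mesax is at UTC+01:00.
02:00 Mesax − 1h = 01:00 UTC.
At the standard offset (UTC+00:30), 01:00 UTC + 0h30m = 01:30 Noran standard time.
The standard-time date in Noran, February 26, 2022, falls between 6 February and 28 October, so daylight saving is in effect and Noran is at UTC+01:30.
01:00 UTC + 1h30m = 02:30 Noran.

02:30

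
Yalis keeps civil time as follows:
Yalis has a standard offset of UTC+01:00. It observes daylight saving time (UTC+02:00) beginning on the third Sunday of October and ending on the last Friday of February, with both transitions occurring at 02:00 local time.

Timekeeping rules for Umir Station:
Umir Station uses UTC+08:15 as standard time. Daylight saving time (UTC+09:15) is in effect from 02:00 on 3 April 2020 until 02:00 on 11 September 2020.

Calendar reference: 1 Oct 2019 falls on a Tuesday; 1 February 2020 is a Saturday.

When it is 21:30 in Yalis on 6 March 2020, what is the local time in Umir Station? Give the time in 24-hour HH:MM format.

1 October 2019 is a Tuesday, so the first Sunday is October 6 and the third is October 20.
1 February 2020 is a Saturday, so Fridays fall on 7, 14, 21, 28; the last is February 28.
6 March 2020 is outside the daylight-saving period (20 October 2019 – 28 February 2020), so Yalis is on standard time, UTC+01:00.
21:30 Yalis − 1h = 20:30 UTC.
At the standard offset (UTC+08:15), 20:30 UTC + 8h15m = 04:45 Umir Station standard time (rolling into the next day, 7 March 2020).
The standard-time date in Umir Station, 7 March 2020, does not fall between 3 April and 11 September, so daylight saving is not in effect and Umir Station is at UTC+08:15.
20:30 UTC + 8h15m = 04:45 Umir Station (rolling into the next day, 7 March 2020).

04:45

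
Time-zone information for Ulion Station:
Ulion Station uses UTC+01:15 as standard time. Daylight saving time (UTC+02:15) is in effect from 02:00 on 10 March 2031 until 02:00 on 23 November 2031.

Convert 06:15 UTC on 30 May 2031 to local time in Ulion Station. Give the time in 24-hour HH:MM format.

08:30

At the standard offset (UTC+01:15), 06:15 UTC + 1h15m = 07:30 Ulion Station standard time.
The standard-time date in Ulion Station, 30 May 2031, lies within the daylight-saving period (10 March – 23 November), so Ulion Station is on daylight time, UTC+02:15.
06:15 UTC + 2h15m = 08:30 local.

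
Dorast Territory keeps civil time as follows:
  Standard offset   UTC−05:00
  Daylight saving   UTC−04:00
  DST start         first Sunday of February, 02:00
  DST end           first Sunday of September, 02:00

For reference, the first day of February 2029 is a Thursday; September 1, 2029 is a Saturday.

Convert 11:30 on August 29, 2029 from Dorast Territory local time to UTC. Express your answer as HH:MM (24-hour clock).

15:30

1 February 2029 is a Thursday, so the first Sunday is February 4.
1 September 2029 is a Saturday, so the first Sunday is September 2.
August 29, 2029 falls between 4 February and 2 September, so daylight saving is in effect and Dorast Territory is at UTC−04:00.
11:30 local + 4h = 15:30 UTC.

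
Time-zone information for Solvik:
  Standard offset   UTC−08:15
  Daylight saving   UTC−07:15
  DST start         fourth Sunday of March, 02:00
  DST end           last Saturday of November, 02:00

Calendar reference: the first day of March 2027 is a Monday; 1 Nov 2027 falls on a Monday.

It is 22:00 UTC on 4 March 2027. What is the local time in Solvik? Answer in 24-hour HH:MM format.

1 March 2027 is a Monday, so the first Sunday is March 7 and the fourth is March 28.
1 November 2027 is a Monday, so Saturdays fall on 6, 13, 20, 27; the last is November 27.
At the standard offset (UTC−08:15), 22:00 UTC − 8h15m = 13:45 Solvik standard time.
The standard-time date in Solvik, 4 March 2027, does not fall between 28 March and 27 November, so daylight saving is not in effect and Solvik is at UTC−08:15.
22:00 UTC − 8h15m = 13:45 local.

13:45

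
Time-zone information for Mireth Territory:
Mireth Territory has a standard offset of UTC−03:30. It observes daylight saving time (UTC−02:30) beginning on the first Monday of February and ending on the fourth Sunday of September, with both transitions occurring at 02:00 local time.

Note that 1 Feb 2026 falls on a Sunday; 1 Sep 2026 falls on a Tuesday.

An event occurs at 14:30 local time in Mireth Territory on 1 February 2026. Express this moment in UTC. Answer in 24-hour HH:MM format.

1 February 2026 is a Sunday, so the first Monday is February 2.
1 September 2026 is a Tuesday, so the first Sunday is September 6 and the fourth is September 27.
1 February 2026 is outside the daylight-saving period (2 February – 27 September), so Mireth Territory is on standard time, UTC−03:30.
14:30 local + 3h30m = 18:00 UTC.

18:00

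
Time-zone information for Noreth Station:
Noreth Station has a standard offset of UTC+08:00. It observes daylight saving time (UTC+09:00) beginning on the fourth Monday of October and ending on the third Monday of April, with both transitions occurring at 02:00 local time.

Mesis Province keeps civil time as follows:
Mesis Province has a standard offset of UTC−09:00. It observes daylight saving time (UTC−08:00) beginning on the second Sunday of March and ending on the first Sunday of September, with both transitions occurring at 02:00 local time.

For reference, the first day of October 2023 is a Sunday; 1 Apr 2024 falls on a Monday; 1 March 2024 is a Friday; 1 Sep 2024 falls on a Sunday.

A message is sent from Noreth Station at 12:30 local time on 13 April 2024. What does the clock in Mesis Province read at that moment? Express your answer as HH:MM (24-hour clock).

19:30

1 October 2023 is a Sunday, so the first Monday is October 2 and the fourth is October 23.
1 April 2024 is a Monday, so the first Monday is April 1 and the third is April 15.
13 April 2024 lies within the daylight-saving period (23 October 2023 – 15 April 2024), so Noreth Station is on daylight time, UTC+09:00.
12:30 Noreth Station − 9h = 03:30 UTC.
1 March 2024 is a Friday, so the first Sunday is March 3 and the second is March 10.
1 September 2024 is a Sunday, so the first Sunday is September 1.
At the standard offset (UTC−09:00), 03:30 UTC − 9h = 18:30 Mesis Province standard time (rolling into the previous day, 12 April 2024).
Daylight saving runs 10 March – 1 September; the standard-time date in Mesis Province, 12 April 2024, is inside that window, so Mesis Province is at UTC−08:00.
03:30 UTC − 8h = 19:30 Mesis Province (rolling into the previous day, 12 April 2024).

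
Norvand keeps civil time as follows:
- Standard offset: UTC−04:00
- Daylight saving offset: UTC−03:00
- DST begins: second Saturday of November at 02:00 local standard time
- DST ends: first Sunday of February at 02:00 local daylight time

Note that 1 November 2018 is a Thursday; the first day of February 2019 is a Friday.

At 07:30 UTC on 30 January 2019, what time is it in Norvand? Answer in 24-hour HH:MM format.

1 November 2018 is a Thursday, so the first Saturday is November 3 and the second is November 10.
1 February 2019 is a Friday, so the first Sunday is February 3.
At the standard offset (UTC−04:00), 07:30 UTC − 4h = 03:30 Norvand standard time.
The standard-time date in Norvand, 30 January 2019, lies within the daylight-saving period (10 November 2018 – 3 February 2019), so Norvand is on daylight time, UTC−03:00.
07:30 UTC − 3h = 04:30 local.

04:30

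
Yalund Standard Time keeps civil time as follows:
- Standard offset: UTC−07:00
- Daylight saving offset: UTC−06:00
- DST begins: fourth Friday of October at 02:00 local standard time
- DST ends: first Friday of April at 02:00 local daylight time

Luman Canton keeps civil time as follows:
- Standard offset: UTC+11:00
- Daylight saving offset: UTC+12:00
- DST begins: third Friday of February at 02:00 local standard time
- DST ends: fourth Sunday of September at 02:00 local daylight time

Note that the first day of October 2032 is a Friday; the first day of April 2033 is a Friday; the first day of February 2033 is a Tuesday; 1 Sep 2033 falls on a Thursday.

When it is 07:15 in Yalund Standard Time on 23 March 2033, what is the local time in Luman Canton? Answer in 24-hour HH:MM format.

01:15

1 October 2032 is a Friday, so the first Friday is October 1 and the fourth is October 22.
1 April 2033 is a Friday, so the first Friday is April 1.
Daylight saving runs 22 October 2032 – 1 April 2033; 23 March 2033 is inside that window, so Yalund Standard Time is at UTC−06:00.
07:15 Yalund Standard Time + 6h = 13:15 UTC.
1 February 2033 is a Tuesday, so the first Friday is February 4 and the third is February 18.
1 September 2033 is a Thursday, so the first Sunday is September 4 and the fourth is September 25.
At the standard offset (UTC+11:00), 13:15 UTC + 11h = 00:15 Luman Canton standard time (rolling into the next day, 24 March 2033).
The standard-time date in Luman Canton, 24 March 2033, falls between 18 February and 25 September, so daylight saving is in effect and Luman Canton is at UTC+12:00.
13:15 UTC + 12h = 01:15 Luman Canton (rolling into the next day, 24 March 2033).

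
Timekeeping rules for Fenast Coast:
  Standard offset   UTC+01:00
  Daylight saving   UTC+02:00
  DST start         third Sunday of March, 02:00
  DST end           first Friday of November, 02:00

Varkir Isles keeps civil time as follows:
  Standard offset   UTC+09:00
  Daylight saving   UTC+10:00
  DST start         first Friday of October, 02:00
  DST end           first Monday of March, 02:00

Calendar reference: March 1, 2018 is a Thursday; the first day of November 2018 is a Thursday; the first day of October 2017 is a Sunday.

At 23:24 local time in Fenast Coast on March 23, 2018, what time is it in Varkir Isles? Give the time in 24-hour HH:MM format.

06:24

1 March 2018 is a Thursday, so the first Sunday is March 4 and the third is March 18.
1 November 2018 is a Thursday, so the first Friday is November 2.
March 23, 2018 falls between 18 March and 2 November, so daylight saving is in effect and Fenast Coast is at UTC+02:00.
23:24 Fenast Coast − 2h = 21:24 UTC.
1 October 2017 is a Sunday, so the first Friday is October 6.
1 March 2018 is a Thursday, so the first Monday is March 5.
At the standard offset (UTC+09:00), 21:24 UTC + 9h = 06:24 Varkir Isles standard time (rolling into the next day, 24 March 2018).
The standard-time date in Varkir Isles, March 24, 2018, is outside the daylight-saving period (6 October 2017 – 5 March 2018), so Varkir Isles is on standard time, UTC+09:00.
21:24 UTC + 9h = 06:24 Varkir Isles (rolling into the next day, 24 March 2018).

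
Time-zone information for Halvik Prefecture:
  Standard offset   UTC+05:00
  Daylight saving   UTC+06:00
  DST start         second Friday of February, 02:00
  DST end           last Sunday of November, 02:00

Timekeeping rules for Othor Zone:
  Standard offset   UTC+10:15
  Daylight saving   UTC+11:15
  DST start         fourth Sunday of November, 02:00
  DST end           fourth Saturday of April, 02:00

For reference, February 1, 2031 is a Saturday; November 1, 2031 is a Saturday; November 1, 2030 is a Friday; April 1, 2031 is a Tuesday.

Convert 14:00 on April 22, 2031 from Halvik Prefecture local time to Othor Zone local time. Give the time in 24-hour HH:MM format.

19:15

1 February 2031 is a Saturday, so the first Friday is February 7 and the second is February 14.
1 November 2031 is a Saturday, so Sundays fall on 2, 9, 16, 23, 30; the last is November 30.
April 22, 2031 lies within the daylight-saving period (14 February – 30 November), so Halvik Prefecture is on daylight time, UTC+06:00.
14:00 Halvik Prefecture − 6h = 08:00 UTC.
1 November 2030 is a Friday, so the first Sunday is November 3 and the fourth is November 24.
1 April 2031 is a Tuesday, so the first Saturday is April 5 and the fourth is April 26.
At the standard offset (UTC+10:15), 08:00 UTC + 10h15m = 18:15 Othor Zone standard time.
Daylight saving runs 24 November 2030 – 26 April 2031; the standard-time date in Othor Zone, April 22, 2031, is inside that window, so Othor Zone is at UTC+11:15.
08:00 UTC + 11h15m = 19:15 Othor Zone.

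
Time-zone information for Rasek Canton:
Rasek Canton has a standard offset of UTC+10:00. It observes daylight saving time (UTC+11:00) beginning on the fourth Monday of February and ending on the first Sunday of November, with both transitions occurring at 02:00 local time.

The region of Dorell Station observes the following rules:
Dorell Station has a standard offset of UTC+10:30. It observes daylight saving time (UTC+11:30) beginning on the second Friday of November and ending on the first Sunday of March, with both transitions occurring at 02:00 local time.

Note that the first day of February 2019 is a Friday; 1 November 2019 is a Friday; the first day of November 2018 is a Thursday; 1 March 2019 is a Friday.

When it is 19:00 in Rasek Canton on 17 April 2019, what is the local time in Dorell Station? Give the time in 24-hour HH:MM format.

18:30

1 February 2019 is a Friday, so the first Monday is February 4 and the fourth is February 25.
1 November 2019 is a Friday, so the first Sunday is November 3.
Daylight saving runs 25 February – 3 November; 17 April 2019 is inside that window, so Rasek Canton is at UTC+11:00.
19:00 Rasek Canton − 11h = 08:00 UTC.
1 November 2018 is a Thursday, so the first Friday is November 2 and the second is November 9.
1 March 2019 is a Friday, so the first Sunday is March 3.
At the standard offset (UTC+10:30), 08:00 UTC + 10h30m = 18:30 Dorell Station standard time.
The standard-time date in Dorell Station, 17 April 2019, does not fall between 9 November 2018 and 3 March 2019, so daylight saving is not in effect and Dorell Station is at UTC+10:30.
08:00 UTC + 10h30m = 18:30 Dorell Station.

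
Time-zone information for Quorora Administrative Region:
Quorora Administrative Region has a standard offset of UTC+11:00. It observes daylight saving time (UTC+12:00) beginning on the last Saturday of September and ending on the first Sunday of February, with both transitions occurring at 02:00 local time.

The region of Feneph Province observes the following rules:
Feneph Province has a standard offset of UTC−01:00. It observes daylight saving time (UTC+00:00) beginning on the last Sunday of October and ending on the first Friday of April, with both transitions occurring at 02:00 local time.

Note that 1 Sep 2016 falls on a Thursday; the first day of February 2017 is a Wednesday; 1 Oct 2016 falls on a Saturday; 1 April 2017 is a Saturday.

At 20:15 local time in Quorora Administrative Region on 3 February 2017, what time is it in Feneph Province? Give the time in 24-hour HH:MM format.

08:15

1 September 2016 is a Thursday, so Saturdays fall on 3, 10, 17, 24; the last is September 24.
1 February 2017 is a Wednesday, so the first Sunday is February 5.
Daylight saving runs 24 September 2016 – 5 February 2017; 3 February 2017 is inside that window, so Quorora Administrative Region is at UTC+12:00.
20:15 Quorora Administrative Region − 12h = 08:15 UTC.
1 October 2016 is a Saturday, so Sundays fall on 2, 9, 16, 23, 30; the last is October 30.
1 April 2017 is a Saturday, so the first Friday is April 7.
At the standard offset (UTC−01:00), 08:15 UTC − 1h = 07:15 Feneph Province standard time.
The standard-time date in Feneph Province, 3 February 2017, falls between 30 October 2016 and 7 April 2017, so daylight saving is in effect and Feneph Province is at UTC+00:00.
08:15 UTC + 0h = 08:15 Feneph Province.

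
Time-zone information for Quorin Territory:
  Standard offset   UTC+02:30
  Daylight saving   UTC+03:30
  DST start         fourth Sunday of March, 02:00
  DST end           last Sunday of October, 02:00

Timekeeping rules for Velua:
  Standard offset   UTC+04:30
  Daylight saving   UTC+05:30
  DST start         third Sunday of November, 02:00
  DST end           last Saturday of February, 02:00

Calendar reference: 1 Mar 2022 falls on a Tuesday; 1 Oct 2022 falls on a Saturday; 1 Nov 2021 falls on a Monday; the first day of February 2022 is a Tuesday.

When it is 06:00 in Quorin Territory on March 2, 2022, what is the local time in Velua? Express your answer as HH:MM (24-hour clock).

1 March 2022 is a Tuesday, so the first Sunday is March 6 and the fourth is March 27.
1 October 2022 is a Saturday, so Sundays fall on 2, 9, 16, 23, 30; the last is October 30.
March 2, 2022 is outside the daylight-saving period (27 March – 30 October), so Quorin Territory is on standard time, UTC+02:30.
06:00 Quorin Territory − 2h30m = 03:30 UTC.
1 November 2021 is a Monday, so the first Sunday is November 7 and the third is November 21.
1 February 2022 is a Tuesday, so Saturdays fall on 5, 12, 19, 26; the last is February 26.
At the standard offset (UTC+04:30), 03:30 UTC + 4h30m = 08:00 Velua standard time.
The standard-time date in Velua, March 2, 2022, does not fall between 21 November 2021 and 26 February 2022, so daylight saving is not in effect and Velua is at UTC+04:30.
03:30 UTC + 4h30m = 08:00 Velua.

08:00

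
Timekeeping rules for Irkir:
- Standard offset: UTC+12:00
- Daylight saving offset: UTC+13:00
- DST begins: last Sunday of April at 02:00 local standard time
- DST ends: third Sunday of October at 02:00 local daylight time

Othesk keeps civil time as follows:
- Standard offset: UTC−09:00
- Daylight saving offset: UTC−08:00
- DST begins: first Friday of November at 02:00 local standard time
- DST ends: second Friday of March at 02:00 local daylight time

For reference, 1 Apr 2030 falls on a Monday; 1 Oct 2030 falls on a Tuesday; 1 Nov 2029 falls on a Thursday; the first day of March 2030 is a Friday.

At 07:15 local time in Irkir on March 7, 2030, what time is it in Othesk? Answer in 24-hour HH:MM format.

1 April 2030 is a Monday, so Sundays fall on 7, 14, 21, 28; the last is April 28.
1 October 2030 is a Tuesday, so the first Sunday is October 6 and the third is October 20.
March 7, 2030 is outside the daylight-saving period (28 April – 20 October), so Irkir is on standard time, UTC+12:00.
07:15 Irkir − 12h = 19:15 UTC (rolling into the previous day, 6 March 2030).
1 November 2029 is a Thursday, so the first Friday is November 2.
1 March 2030 is a Friday, so the first Friday is March 1 and the second is March 8.
At the standard offset (UTC−09:00), 19:15 UTC − 9h = 10:15 Othesk standard time.
The standard-time date in Othesk, March 6, 2030, falls between 2 November 2029 and 8 March 2030, so daylight saving is in effect and Othesk is at UTC−08:00.
19:15 UTC − 8h = 11:15 Othesk.

11:15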